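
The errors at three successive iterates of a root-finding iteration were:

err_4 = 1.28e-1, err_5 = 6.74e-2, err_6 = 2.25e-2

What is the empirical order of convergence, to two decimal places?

p ≈ ln(err_6/err_5) / ln(err_5/err_4)
  = ln(2.25e-2/6.74e-2) / ln(6.74e-2/1.28e-1)
  = ln(0.333828) / ln(0.526563)
  = -1.09713 / -0.64138 ≈ 1.71058

1.71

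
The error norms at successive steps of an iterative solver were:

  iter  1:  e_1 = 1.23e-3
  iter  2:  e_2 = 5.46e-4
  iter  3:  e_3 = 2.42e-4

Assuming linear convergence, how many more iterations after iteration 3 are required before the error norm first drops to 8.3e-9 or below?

13

Rate ρ ≈ e_3/e_2 = 2.42e-4/5.46e-4 = 0.4432.
After j more steps, e_{3+j} ≈ 2.42e-4·ρ^j; need ρ^j ≤ 8.3e-9/2.42e-4 = 3.42975e-05.
j ≥ ln(3.42975e-05)/ln(0.4432) = -10.2804/-0.81373 = 12.634.
So 13 more iterations are needed.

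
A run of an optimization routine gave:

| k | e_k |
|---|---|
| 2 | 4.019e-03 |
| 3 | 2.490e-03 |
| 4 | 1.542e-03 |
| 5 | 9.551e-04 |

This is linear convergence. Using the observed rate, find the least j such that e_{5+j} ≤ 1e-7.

20

Rate ρ ≈ e_5/e_4 = 9.551e-04/1.542e-03 = 0.6194.
After j more steps, e_{5+j} ≈ 9.551e-04·ρ^j; need ρ^j ≤ 1e-7/9.551e-04 = 0.000104701.
j ≥ ln(0.000104701)/ln(0.6194) = -9.1644/-0.47900 = 19.132.
So 20 more iterations are needed.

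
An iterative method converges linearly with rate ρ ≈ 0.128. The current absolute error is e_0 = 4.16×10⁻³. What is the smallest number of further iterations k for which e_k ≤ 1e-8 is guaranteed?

After k steps, e_k ≈ 4.16×10⁻³·0.128^k.
Need 0.128^k ≤ 1e-8/4.16×10⁻³ = 2.40385e-06.
k ≥ ln(2.40385e-06)/ln(0.128) = -12.9384/-2.05573 = 6.294.
Smallest integer k = 7.

7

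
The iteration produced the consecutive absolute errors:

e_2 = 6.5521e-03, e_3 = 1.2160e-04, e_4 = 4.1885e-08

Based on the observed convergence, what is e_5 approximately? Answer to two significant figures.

5.0e-15

First estimate the order: p ≈ ln(e_4/e_3) / ln(e_3/e_2) = ln(4.1885e-08/1.2160e-04)/ln(1.2160e-04/6.5521e-03) = ln(0.000344449)/ln(0.0185589) ≈ 2.0000.
Then e_5 ≈ e_4·(e_4/e_3)^p = 4.1885e-08·(0.000344449)^2.0000 = 4.1885e-08·1.18645e-07 ≈ 4.969e-15.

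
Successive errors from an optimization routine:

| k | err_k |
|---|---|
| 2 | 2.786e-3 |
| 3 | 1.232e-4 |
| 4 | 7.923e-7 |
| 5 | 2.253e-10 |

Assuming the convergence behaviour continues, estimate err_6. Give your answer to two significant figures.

4.1e-16

First estimate the order: p ≈ ln(err_5/err_4) / ln(err_4/err_3) = ln(2.253e-10/7.923e-7)/ln(7.923e-7/1.232e-4) = ln(0.000284362)/ln(0.00643101) ≈ 1.6180.
Then err_6 ≈ err_5·(err_5/err_4)^p = 2.253e-10·(0.000284362)^1.6180 = 2.253e-10·1.82963e-06 ≈ 4.122e-16.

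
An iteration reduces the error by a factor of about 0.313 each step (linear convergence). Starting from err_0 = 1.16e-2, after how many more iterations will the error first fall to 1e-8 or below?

13

After k steps, err_k ≈ 1.16e-2·0.313^k.
Need 0.313^k ≤ 1e-8/1.16e-2 = 8.62069e-07.
k ≥ ln(8.62069e-07)/ln(0.313) = -13.9639/-1.16155 = 12.022.
Smallest integer k = 13.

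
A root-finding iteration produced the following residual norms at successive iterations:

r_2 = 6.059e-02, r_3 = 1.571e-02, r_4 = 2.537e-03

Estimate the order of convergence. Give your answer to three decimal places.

1.351

p ≈ ln(r_4/r_3) / ln(r_3/r_2)
  = ln(2.537e-03/1.571e-02) / ln(1.571e-02/6.059e-02)
  = ln(0.161489) / ln(0.259284)
  = -1.823318 / -1.349831 ≈ 1.350775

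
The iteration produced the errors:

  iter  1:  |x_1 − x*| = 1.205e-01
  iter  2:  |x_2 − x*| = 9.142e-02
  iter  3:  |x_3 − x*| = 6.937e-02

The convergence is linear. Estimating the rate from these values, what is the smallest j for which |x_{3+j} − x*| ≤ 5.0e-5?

Rate ρ ≈ |x_3 − x*|/|x_2 − x*| = 6.937e-02/9.142e-02 = 0.7588.
After j more steps, |x_{3+j} − x*| ≈ 6.937e-02·ρ^j; need ρ^j ≤ 5.0e-5/6.937e-02 = 0.000720773.
j ≥ ln(0.000720773)/ln(0.7588) = -7.2352/-0.27602 = 26.213.
So 27 more iterations are needed.

27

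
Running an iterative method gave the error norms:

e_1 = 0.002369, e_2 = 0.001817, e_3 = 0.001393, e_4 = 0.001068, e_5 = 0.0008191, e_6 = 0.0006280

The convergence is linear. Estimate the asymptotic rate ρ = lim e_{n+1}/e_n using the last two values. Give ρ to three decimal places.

ρ ≈ e_6/e_5 = 0.0006280/0.0008191 = 0.76670

0.767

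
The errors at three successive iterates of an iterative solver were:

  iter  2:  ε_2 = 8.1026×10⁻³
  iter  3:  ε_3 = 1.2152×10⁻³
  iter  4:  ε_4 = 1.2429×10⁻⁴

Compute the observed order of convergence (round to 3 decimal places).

1.202

p ≈ ln(ε_4/ε_3) / ln(ε_3/ε_2)
  = ln(1.2429×10⁻⁴/1.2152×10⁻³) / ln(1.2152×10⁻³/8.1026×10⁻³)
  = ln(0.102279) / ln(0.149977)
  = -2.280051 / -1.897273 ≈ 1.201752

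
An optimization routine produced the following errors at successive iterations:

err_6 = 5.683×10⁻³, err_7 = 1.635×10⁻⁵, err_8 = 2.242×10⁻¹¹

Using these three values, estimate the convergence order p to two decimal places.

p ≈ ln(err_8/err_7) / ln(err_7/err_6)
  = ln(2.242×10⁻¹¹/1.635×10⁻⁵) / ln(1.635×10⁻⁵/5.683×10⁻³)
  = ln(1.37125e-06) / ln(0.002877)
  = -13.49979 / -5.85101 ≈ 2.30726

2.31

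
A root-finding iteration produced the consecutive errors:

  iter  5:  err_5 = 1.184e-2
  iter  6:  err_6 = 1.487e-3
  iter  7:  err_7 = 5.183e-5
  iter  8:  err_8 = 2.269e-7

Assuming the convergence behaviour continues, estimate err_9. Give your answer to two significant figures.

3.5e-11

First estimate the order: p ≈ ln(err_8/err_7) / ln(err_7/err_6) = ln(2.269e-7/5.183e-5)/ln(5.183e-5/1.487e-3) = ln(0.00437777)/ln(0.0348554) ≈ 1.6181.
Then err_9 ≈ err_8·(err_8/err_7)^p = 2.269e-7·(0.00437777)^1.6181 = 2.269e-7·0.000152515 ≈ 3.461e-11.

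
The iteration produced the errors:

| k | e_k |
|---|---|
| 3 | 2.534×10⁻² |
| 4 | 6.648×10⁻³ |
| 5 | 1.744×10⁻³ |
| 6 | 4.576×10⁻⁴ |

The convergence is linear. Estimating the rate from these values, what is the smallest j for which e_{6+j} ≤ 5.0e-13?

16

Rate ρ ≈ e_6/e_5 = 4.576×10⁻⁴/1.744×10⁻³ = 0.2624.
After j more steps, e_{6+j} ≈ 4.576×10⁻⁴·ρ^j; need ρ^j ≤ 5.0e-13/4.576×10⁻⁴ = 1.09266e-09.
j ≥ ln(1.09266e-09)/ln(0.2624) = -20.6347/-1.33789 = 15.423.
So 16 more iterations are needed.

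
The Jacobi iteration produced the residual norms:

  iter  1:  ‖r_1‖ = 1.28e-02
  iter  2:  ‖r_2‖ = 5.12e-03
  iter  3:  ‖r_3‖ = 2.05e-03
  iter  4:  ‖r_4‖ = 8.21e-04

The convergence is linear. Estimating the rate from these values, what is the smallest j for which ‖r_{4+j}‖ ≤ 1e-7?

Rate ρ ≈ ‖r_4‖/‖r_3‖ = 8.21e-04/2.05e-03 = 0.4005.
After j more steps, ‖r_{4+j}‖ ≈ 8.21e-04·ρ^j; need ρ^j ≤ 1e-7/8.21e-04 = 0.000121803.
j ≥ ln(0.000121803)/ln(0.4005) = -9.0131/-0.91504 = 9.850.
So 10 more iterations are needed.

10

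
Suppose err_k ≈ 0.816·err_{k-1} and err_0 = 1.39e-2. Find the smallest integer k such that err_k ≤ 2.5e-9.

77

After k steps, err_k ≈ 1.39e-2·0.816^k.
Need 0.816^k ≤ 2.5e-9/1.39e-2 = 1.79856e-07.
k ≥ ln(1.79856e-07)/ln(0.816) = -15.5311/-0.20334 = 76.380.
Smallest integer k = 77.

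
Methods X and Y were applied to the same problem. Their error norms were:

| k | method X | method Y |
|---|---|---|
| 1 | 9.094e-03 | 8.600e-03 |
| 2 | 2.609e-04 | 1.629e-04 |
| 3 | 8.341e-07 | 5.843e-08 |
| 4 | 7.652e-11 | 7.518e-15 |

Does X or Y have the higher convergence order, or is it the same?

Y

Method X: p ≈ ln(7.652e-11/8.341e-07)/ln(8.341e-07/2.609e-04) ≈ 1.62.
Method Y: p ≈ ln(7.518e-15/5.843e-08)/ln(5.843e-08/1.629e-04) ≈ 2.00.
Method Y has the higher order (≈2.0 vs ≈1.6).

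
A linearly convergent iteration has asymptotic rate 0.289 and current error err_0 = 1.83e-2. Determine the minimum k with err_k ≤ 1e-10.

After k steps, err_k ≈ 1.83e-2·0.289^k.
Need 0.289^k ≤ 1e-10/1.83e-2 = 5.46448e-09.
k ≥ ln(5.46448e-09)/ln(0.289) = -19.0250/-1.24133 = 15.326.
Smallest integer k = 16.

16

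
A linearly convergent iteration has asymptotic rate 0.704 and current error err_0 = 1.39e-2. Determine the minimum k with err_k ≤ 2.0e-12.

65

After k steps, err_k ≈ 1.39e-2·0.704^k.
Need 0.704^k ≤ 2.0e-12/1.39e-2 = 1.43885e-10.
k ≥ ln(1.43885e-10)/ln(0.704) = -22.6620/-0.35098 = 64.568.
Smallest integer k = 65.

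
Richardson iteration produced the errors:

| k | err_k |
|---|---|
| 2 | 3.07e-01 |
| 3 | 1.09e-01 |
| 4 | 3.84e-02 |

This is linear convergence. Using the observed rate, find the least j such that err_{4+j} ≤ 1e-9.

Rate ρ ≈ err_4/err_3 = 3.84e-02/1.09e-01 = 0.3523.
After j more steps, err_{4+j} ≈ 3.84e-02·ρ^j; need ρ^j ≤ 1e-9/3.84e-02 = 2.60417e-08.
j ≥ ln(2.60417e-08)/ln(0.3523) = -17.4636/-1.04327 = 16.739.
So 17 more iterations are needed.

17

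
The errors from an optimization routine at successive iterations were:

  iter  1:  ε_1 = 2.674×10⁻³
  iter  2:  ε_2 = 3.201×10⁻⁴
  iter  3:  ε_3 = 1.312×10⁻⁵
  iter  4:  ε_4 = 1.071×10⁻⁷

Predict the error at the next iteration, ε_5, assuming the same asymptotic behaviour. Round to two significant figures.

7.7e-11

First estimate the order: p ≈ ln(ε_4/ε_3) / ln(ε_3/ε_2) = ln(1.071×10⁻⁷/1.312×10⁻⁵)/ln(1.312×10⁻⁵/3.201×10⁻⁴) = ln(0.00816311)/ln(0.0409872) ≈ 1.5051.
Then ε_5 ≈ ε_4·(ε_4/ε_3)^p = 1.071×10⁻⁷·(0.00816311)^1.5051 = 1.071×10⁻⁷·0.000719671 ≈ 7.708e-11.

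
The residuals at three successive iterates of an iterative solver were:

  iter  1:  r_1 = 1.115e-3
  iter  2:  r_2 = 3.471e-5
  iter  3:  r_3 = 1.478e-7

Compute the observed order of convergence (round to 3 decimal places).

p ≈ ln(r_3/r_2) / ln(r_2/r_1)
  = ln(1.478e-7/3.471e-5) / ln(3.471e-5/1.115e-3)
  = ln(0.00425814) / ln(0.03113)
  = -5.458923 / -3.469583 ≈ 1.573366

1.573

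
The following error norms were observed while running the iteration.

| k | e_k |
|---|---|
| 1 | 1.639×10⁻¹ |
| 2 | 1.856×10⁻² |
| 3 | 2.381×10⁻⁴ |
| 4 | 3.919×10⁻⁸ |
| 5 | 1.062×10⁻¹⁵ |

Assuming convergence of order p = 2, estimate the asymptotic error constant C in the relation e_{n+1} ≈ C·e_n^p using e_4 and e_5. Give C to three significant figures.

C ≈ e_5 / e_4^2
  = 1.062×10⁻¹⁵ / (3.919×10⁻⁸)^2
  = 1.062×10⁻¹⁵ / 1.53586e-15 ≈ 0.69147

0.691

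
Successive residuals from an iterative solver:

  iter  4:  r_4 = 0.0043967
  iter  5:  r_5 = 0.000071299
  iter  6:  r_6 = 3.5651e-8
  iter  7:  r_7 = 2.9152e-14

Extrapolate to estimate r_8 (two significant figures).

1.7e-25

First estimate the order: p ≈ ln(r_7/r_6) / ln(r_6/r_5) = ln(2.9152e-14/3.5651e-8)/ln(3.5651e-8/0.000071299) = ln(8.17705e-07)/ln(0.000500021) ≈ 1.8441.
Then r_8 ≈ r_7·(r_7/r_6)^p = 2.9152e-14·(8.17705e-07)^1.8441 = 2.9152e-14·5.94593e-12 ≈ 1.733e-25.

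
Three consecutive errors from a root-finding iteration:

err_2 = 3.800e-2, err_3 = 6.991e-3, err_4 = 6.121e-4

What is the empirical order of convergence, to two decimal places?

p ≈ ln(err_4/err_3) / ln(err_3/err_2)
  = ln(6.121e-4/6.991e-3) / ln(6.991e-3/3.800e-2)
  = ln(0.0875554) / ln(0.183974)
  = -2.43548 / -1.69296 ≈ 1.43859

1.44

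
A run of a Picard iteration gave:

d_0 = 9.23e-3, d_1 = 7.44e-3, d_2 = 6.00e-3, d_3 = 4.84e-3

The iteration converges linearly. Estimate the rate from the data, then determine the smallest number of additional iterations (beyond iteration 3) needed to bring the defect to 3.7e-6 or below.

Rate ρ ≈ d_3/d_2 = 4.84e-3/6.00e-3 = 0.8067.
After j more steps, d_{3+j} ≈ 4.84e-3·ρ^j; need ρ^j ≤ 3.7e-6/4.84e-3 = 0.000764463.
j ≥ ln(0.000764463)/ln(0.8067) = -7.1763/-0.21480 = 33.409.
So 34 more iterations are needed.

34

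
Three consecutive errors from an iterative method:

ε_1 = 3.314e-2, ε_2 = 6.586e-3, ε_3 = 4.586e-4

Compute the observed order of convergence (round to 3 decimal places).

1.649

p ≈ ln(ε_3/ε_2) / ln(ε_2/ε_1)
  = ln(4.586e-4/6.586e-3) / ln(6.586e-3/3.314e-2)
  = ln(0.0696326) / ln(0.198733)
  = -2.664522 / -1.615793 ≈ 1.649049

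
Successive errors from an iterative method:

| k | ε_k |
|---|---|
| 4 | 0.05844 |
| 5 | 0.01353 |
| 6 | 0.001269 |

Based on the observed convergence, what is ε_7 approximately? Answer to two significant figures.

First estimate the order: p ≈ ln(ε_6/ε_5) / ln(ε_5/ε_4) = ln(0.001269/0.01353)/ln(0.01353/0.05844) = ln(0.0937916)/ln(0.23152) ≈ 1.6176.
Then ε_7 ≈ ε_6·(ε_6/ε_5)^p = 0.001269·(0.0937916)^1.6176 = 0.001269·0.0217457 ≈ 2.76e-05.

2.8e-5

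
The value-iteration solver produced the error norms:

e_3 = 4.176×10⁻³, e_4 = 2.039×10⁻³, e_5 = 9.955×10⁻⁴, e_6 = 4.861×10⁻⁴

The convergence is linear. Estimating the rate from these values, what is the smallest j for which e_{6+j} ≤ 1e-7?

Rate ρ ≈ e_6/e_5 = 4.861×10⁻⁴/9.955×10⁻⁴ = 0.4883.
After j more steps, e_{6+j} ≈ 4.861×10⁻⁴·ρ^j; need ρ^j ≤ 1e-7/4.861×10⁻⁴ = 0.000205719.
j ≥ ln(0.000205719)/ln(0.4883) = -8.4890/-0.71683 = 11.842.
So 12 more iterations are needed.

12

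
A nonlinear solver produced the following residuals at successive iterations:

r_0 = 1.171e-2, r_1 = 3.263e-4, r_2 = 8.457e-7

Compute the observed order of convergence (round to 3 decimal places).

p ≈ ln(r_2/r_1) / ln(r_1/r_0)
  = ln(8.457e-7/3.263e-4) / ln(3.263e-4/1.171e-2)
  = ln(0.00259179) / ln(0.0278651)
  = -5.955407 / -3.580380 ≈ 1.663345

1.663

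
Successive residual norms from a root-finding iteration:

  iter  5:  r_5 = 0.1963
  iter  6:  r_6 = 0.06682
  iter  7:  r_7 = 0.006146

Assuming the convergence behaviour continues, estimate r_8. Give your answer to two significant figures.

First estimate the order: p ≈ ln(r_7/r_6) / ln(r_6/r_5) = ln(0.006146/0.06682)/ln(0.06682/0.1963) = ln(0.0919784)/ln(0.340397) ≈ 2.2143.
Then r_8 ≈ r_7·(r_7/r_6)^p = 0.006146·(0.0919784)^2.2143 = 0.006146·0.00507329 ≈ 3.118e-05.

3.1e-5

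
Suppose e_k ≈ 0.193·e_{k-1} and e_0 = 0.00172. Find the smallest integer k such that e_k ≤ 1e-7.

After k steps, e_k ≈ 0.00172·0.193^k.
Need 0.193^k ≤ 1e-7/0.00172 = 5.81395e-05.
k ≥ ln(5.81395e-05)/ln(0.193) = -9.7527/-1.64507 = 5.928.
Smallest integer k = 6.

6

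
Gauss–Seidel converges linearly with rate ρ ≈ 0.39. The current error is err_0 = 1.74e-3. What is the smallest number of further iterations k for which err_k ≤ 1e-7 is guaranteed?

11

After k steps, err_k ≈ 1.74e-3·0.39^k.
Need 0.39^k ≤ 1e-7/1.74e-3 = 5.74713e-05.
k ≥ ln(5.74713e-05)/ln(0.39) = -9.7642/-0.94161 = 10.370.
Smallest integer k = 11.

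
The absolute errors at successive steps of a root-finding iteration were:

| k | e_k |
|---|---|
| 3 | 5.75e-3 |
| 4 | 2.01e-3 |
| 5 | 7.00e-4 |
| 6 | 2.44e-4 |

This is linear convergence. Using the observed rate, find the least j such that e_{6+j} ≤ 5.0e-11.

Rate ρ ≈ e_6/e_5 = 2.44e-4/7.00e-4 = 0.3486.
After j more steps, e_{6+j} ≈ 2.44e-4·ρ^j; need ρ^j ≤ 5.0e-11/2.44e-4 = 2.04918e-07.
j ≥ ln(2.04918e-07)/ln(0.3486) = -15.4007/-1.05383 = 14.614.
So 15 more iterations are needed.

15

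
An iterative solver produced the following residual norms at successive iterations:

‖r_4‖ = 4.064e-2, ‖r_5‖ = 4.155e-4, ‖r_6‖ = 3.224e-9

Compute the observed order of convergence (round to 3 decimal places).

p ≈ ln(‖r_6‖/‖r_5‖) / ln(‖r_5‖/‖r_4‖)
  = ln(3.224e-9/4.155e-4) / ln(4.155e-4/4.064e-2)
  = ln(7.75933e-06) / ln(0.0102239)
  = -11.766615 / -4.583027 ≈ 2.567433

2.567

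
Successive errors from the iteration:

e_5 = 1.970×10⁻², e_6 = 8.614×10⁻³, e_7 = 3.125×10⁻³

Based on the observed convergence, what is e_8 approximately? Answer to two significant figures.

9.0e-4

First estimate the order: p ≈ ln(e_7/e_6) / ln(e_6/e_5) = ln(3.125×10⁻³/8.614×10⁻³)/ln(8.614×10⁻³/1.970×10⁻²) = ln(0.362782)/ln(0.437259) ≈ 1.2257.
Then e_8 ≈ e_7·(e_7/e_6)^p = 3.125×10⁻³·(0.362782)^1.2257 = 3.125×10⁻³·0.288574 ≈ 0.0009018.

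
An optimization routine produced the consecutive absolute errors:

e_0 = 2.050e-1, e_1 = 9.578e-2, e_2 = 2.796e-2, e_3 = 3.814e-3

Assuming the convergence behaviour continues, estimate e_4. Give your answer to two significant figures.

First estimate the order: p ≈ ln(e_3/e_2) / ln(e_2/e_1) = ln(3.814e-3/2.796e-2)/ln(2.796e-2/9.578e-2) = ln(0.136409)/ln(0.291919) ≈ 1.6179.
Then e_4 ≈ e_3·(e_3/e_2)^p = 3.814e-3·(0.136409)^1.6179 = 3.814e-3·0.0398348 ≈ 0.0001519.

1.5e-4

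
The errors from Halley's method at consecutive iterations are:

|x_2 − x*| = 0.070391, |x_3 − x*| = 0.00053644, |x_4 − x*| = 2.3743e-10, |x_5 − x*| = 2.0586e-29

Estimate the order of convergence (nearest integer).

3

Consecutive ratios: |x_5 − x*|/|x_4 − x*| = 2.0586e-29/2.3743e-10 = 8.67034e-20, |x_4 − x*|/|x_3 − x*| = 2.3743e-10/0.00053644 = 4.42603e-07.
p ≈ ln(8.67034e-20)/ln(4.42603e-07) = -43.8918/-14.6306 ≈ 3.00.
So the convergence is cubic (order 3).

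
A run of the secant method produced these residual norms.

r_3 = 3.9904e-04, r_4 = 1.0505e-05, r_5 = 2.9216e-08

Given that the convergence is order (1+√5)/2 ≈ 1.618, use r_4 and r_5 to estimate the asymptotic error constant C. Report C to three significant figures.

C ≈ r_5 / r_4^1.618
  = 2.9216e-08 / (1.0505e-05)^1.618
  = 2.9216e-08 / 8.80276e-09 ≈ 3.319

3.32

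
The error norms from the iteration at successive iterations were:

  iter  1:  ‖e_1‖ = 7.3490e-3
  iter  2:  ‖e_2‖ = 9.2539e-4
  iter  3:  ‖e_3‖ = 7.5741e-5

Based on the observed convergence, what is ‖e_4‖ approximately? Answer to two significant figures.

First estimate the order: p ≈ ln(‖e_3‖/‖e_2‖) / ln(‖e_2‖/‖e_1‖) = ln(7.5741e-5/9.2539e-4)/ln(9.2539e-4/7.3490e-3) = ln(0.0818477)/ln(0.125921) ≈ 1.2079.
Then ‖e_4‖ ≈ ‖e_3‖·(‖e_3‖/‖e_2‖)^p = 7.5741e-5·(0.0818477)^1.2079 = 7.5741e-5·0.048643 ≈ 3.684e-06.

3.7e-6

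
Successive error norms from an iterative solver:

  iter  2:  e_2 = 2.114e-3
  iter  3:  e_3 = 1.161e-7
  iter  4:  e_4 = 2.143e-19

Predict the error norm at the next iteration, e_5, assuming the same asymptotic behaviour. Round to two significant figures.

1.0e-51

First estimate the order: p ≈ ln(e_4/e_3) / ln(e_3/e_2) = ln(2.143e-19/1.161e-7)/ln(1.161e-7/2.114e-3) = ln(1.84582e-12)/ln(5.49196e-05) ≈ 2.7542.
Then e_5 ≈ e_4·(e_4/e_3)^p = 2.143e-19·(1.84582e-12)^2.7542 = 2.143e-19·4.81658e-33 ≈ 1.032e-51.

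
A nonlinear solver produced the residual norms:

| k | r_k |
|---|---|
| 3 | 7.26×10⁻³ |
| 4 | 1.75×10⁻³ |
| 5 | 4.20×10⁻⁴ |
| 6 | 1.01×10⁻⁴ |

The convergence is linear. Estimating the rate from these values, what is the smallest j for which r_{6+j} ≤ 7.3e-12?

Rate ρ ≈ r_6/r_5 = 1.01×10⁻⁴/4.20×10⁻⁴ = 0.2405.
After j more steps, r_{6+j} ≈ 1.01×10⁻⁴·ρ^j; need ρ^j ≤ 7.3e-12/1.01×10⁻⁴ = 7.22772e-08.
j ≥ ln(7.22772e-08)/ln(0.2405) = -16.4428/-1.42504 = 11.538.
So 12 more iterations are needed.

12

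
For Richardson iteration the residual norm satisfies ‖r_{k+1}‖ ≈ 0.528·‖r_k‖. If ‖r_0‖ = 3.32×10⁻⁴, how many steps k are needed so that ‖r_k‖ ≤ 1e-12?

31

After k steps, ‖r_k‖ ≈ 3.32×10⁻⁴·0.528^k.
Need 0.528^k ≤ 1e-12/3.32×10⁻⁴ = 3.01205e-09.
k ≥ ln(3.01205e-09)/ln(0.528) = -19.6206/-0.63866 = 30.722.
Smallest integer k = 31.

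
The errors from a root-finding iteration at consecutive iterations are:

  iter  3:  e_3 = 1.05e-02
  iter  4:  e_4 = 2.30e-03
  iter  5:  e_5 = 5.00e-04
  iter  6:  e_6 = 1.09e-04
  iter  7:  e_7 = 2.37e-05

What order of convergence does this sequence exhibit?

1

Consecutive ratios: e_7/e_6 = 2.37e-05/1.09e-04 = 0.217431, e_6/e_5 = 1.09e-04/5.00e-04 = 0.218.
p ≈ ln(0.217431)/ln(0.218) = -1.5259/-1.5233 ≈ 1.00.
So the convergence is linear (order 1).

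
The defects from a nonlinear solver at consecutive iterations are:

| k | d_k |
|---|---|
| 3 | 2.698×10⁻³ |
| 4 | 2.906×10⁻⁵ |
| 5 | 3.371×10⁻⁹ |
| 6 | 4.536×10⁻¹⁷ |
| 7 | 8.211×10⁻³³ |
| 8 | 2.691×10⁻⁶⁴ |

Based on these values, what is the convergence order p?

2

Consecutive ratios: d_8/d_7 = 2.691×10⁻⁶⁴/8.211×10⁻³³ = 3.27731e-32, d_7/d_6 = 8.211×10⁻³³/4.536×10⁻¹⁷ = 1.81019e-16.
p ≈ ln(3.27731e-32)/ln(1.81019e-16) = -72.4957/-36.2479 ≈ 2.00.
So the convergence is quadratic (order 2).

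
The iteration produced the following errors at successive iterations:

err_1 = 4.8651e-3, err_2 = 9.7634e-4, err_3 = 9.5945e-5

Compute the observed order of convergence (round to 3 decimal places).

1.445

p ≈ ln(err_3/err_2) / ln(err_2/err_1)
  = ln(9.5945e-5/9.7634e-4) / ln(9.7634e-4/4.8651e-3)
  = ln(0.0982701) / ln(0.200682)
  = -2.320035 / -1.606034 ≈ 1.444574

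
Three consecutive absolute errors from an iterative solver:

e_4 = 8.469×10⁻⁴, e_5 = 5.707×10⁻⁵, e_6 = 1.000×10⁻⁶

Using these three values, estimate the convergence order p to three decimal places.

1.499

p ≈ ln(e_6/e_5) / ln(e_5/e_4)
  = ln(1.000×10⁻⁶/5.707×10⁻⁵) / ln(5.707×10⁻⁵/8.469×10⁻⁴)
  = ln(0.0175223) / ln(0.0673869)
  = -4.044281 / -2.697305 ≈ 1.499378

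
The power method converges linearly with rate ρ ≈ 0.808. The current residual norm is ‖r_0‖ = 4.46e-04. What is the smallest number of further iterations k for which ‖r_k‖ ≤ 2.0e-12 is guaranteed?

91

After k steps, ‖r_k‖ ≈ 4.46e-04·0.808^k.
Need 0.808^k ≤ 2.0e-12/4.46e-04 = 4.4843e-09.
k ≥ ln(4.4843e-09)/ln(0.808) = -19.2227/-0.21319 = 90.167.
Smallest integer k = 91.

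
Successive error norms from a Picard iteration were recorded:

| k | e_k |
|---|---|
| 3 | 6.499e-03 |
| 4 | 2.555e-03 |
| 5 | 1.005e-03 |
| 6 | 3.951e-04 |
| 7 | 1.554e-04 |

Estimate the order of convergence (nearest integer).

Consecutive ratios: e_7/e_6 = 1.554e-04/3.951e-04 = 0.393318, e_6/e_5 = 3.951e-04/1.005e-03 = 0.393134.
p ≈ ln(0.393318)/ln(0.393134) = -0.9331/-0.9336 ≈ 1.00.
So the convergence is linear (order 1).

1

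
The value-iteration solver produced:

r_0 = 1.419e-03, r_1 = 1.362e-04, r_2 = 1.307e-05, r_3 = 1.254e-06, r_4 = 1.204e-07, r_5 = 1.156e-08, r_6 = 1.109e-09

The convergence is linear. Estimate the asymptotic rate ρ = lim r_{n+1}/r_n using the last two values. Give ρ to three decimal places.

ρ ≈ r_6/r_5 = 1.109e-09/1.156e-08 = 0.09593

0.096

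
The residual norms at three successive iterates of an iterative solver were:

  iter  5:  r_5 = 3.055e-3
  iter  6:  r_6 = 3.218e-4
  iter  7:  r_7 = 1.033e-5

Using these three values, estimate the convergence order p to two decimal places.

p ≈ ln(r_7/r_6) / ln(r_6/r_5)
  = ln(1.033e-5/3.218e-4) / ln(3.218e-4/3.055e-3)
  = ln(0.0321007) / ln(0.105336)
  = -3.43888 / -2.25060 ≈ 1.52798

1.53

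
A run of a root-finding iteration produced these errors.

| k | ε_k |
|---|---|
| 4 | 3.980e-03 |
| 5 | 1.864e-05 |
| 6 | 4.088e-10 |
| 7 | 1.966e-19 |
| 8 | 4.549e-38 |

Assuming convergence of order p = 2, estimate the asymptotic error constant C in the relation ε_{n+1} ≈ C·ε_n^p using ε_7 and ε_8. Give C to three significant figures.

C ≈ ε_8 / ε_7^2
  = 4.549e-38 / (1.966e-19)^2
  = 4.549e-38 / 3.86516e-38 ≈ 1.1769

1.18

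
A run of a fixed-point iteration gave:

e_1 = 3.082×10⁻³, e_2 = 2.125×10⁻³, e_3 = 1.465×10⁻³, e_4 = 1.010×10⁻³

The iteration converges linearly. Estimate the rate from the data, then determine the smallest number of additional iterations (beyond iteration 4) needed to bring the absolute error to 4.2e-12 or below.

52

Rate ρ ≈ e_4/e_3 = 1.010×10⁻³/1.465×10⁻³ = 0.6894.
After j more steps, e_{4+j} ≈ 1.010×10⁻³·ρ^j; need ρ^j ≤ 4.2e-12/1.010×10⁻³ = 4.15842e-09.
j ≥ ln(4.15842e-09)/ln(0.6894) = -19.2981/-0.37193 = 51.886.
So 52 more iterations are needed.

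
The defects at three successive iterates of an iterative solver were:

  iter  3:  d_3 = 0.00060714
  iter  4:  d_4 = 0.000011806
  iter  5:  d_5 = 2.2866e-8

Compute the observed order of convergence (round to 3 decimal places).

1.585

p ≈ ln(d_5/d_4) / ln(d_4/d_3)
  = ln(2.2866e-8/0.000011806) / ln(0.000011806/0.00060714)
  = ln(0.00193681) / ln(0.0194453)
  = -6.246713 / -3.940150 ≈ 1.585400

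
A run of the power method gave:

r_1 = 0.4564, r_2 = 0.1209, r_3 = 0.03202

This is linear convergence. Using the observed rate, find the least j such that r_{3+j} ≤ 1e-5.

7

Rate ρ ≈ r_3/r_2 = 0.03202/0.1209 = 0.2648.
After j more steps, r_{3+j} ≈ 0.03202·ρ^j; need ρ^j ≤ 1e-5/0.03202 = 0.000312305.
j ≥ ln(0.000312305)/ln(0.2648) = -8.0715/-1.32878 = 6.074.
So 7 more iterations are needed.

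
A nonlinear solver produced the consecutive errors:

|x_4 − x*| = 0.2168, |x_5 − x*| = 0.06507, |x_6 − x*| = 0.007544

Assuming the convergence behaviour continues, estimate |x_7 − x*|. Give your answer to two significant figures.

First estimate the order: p ≈ ln(|x_6 − x*|/|x_5 − x*|) / ln(|x_5 − x*|/|x_4 − x*|) = ln(0.007544/0.06507)/ln(0.06507/0.2168) = ln(0.115937)/ln(0.300138) ≈ 1.7903.
Then |x_7 − x*| ≈ |x_6 − x*|·(|x_6 − x*|/|x_5 − x*|)^p = 0.007544·(0.115937)^1.7903 = 0.007544·0.0211192 ≈ 0.0001593.

1.6e-4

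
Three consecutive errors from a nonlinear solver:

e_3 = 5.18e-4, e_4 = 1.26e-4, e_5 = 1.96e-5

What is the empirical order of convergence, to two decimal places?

1.32

p ≈ ln(e_5/e_4) / ln(e_4/e_3)
  = ln(1.96e-5/1.26e-4) / ln(1.26e-4/5.18e-4)
  = ln(0.155556) / ln(0.243243)
  = -1.86075 / -1.41369 ≈ 1.31624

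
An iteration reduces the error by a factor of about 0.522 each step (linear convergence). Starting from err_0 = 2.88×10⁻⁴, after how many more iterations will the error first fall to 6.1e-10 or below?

21

After k steps, err_k ≈ 2.88×10⁻⁴·0.522^k.
Need 0.522^k ≤ 6.1e-10/2.88×10⁻⁴ = 2.11806e-06.
k ≥ ln(2.11806e-06)/ln(0.522) = -13.0650/-0.65009 = 20.097.
Smallest integer k = 21.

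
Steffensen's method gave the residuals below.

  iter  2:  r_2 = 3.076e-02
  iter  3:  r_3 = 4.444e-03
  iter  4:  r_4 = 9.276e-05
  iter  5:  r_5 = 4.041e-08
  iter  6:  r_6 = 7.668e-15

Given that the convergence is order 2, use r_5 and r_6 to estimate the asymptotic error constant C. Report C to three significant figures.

4.70

C ≈ r_6 / r_5^2
  = 7.668e-15 / (4.041e-08)^2
  = 7.668e-15 / 1.63297e-15 ≈ 4.6957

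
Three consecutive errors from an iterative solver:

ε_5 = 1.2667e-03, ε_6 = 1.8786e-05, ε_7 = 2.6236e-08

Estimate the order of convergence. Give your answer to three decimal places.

1.561

p ≈ ln(ε_7/ε_6) / ln(ε_6/ε_5)
  = ln(2.6236e-08/1.8786e-05) / ln(1.8786e-05/1.2667e-03)
  = ln(0.00139657) / ln(0.0148307)
  = -6.573736 / -4.211056 ≈ 1.561066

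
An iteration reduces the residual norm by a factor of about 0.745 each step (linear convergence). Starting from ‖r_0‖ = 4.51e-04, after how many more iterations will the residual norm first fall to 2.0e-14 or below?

After k steps, ‖r_k‖ ≈ 4.51e-04·0.745^k.
Need 0.745^k ≤ 2.0e-14/4.51e-04 = 4.43459e-11.
k ≥ ln(4.43459e-11)/ln(0.745) = -23.8390/-0.29437 = 80.983.
Smallest integer k = 81.

81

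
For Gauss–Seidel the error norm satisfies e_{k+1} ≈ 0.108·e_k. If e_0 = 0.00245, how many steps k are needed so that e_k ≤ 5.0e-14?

12

After k steps, e_k ≈ 0.00245·0.108^k.
Need 0.108^k ≤ 5.0e-14/0.00245 = 2.04082e-11.
k ≥ ln(2.04082e-11)/ln(0.108) = -24.6151/-2.22562 = 11.060.
Smallest integer k = 12.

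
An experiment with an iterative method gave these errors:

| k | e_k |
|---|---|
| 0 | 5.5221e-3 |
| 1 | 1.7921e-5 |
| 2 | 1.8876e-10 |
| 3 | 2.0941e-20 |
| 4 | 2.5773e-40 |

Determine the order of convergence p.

Consecutive ratios: e_4/e_3 = 2.5773e-40/2.0941e-20 = 1.23074e-20, e_3/e_2 = 2.0941e-20/1.8876e-10 = 1.1094e-10.
p ≈ ln(1.23074e-20)/ln(1.1094e-10) = -45.8441/-22.9220 ≈ 2.00.
So the convergence is quadratic (order 2).

2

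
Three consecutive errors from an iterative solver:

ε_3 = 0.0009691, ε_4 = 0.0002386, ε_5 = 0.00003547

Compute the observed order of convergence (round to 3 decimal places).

1.360

p ≈ ln(ε_5/ε_4) / ln(ε_4/ε_3)
  = ln(0.00003547/0.0002386) / ln(0.0002386/0.0009691)
  = ln(0.148659) / ln(0.246208)
  = -1.906100 / -1.401579 ≈ 1.359966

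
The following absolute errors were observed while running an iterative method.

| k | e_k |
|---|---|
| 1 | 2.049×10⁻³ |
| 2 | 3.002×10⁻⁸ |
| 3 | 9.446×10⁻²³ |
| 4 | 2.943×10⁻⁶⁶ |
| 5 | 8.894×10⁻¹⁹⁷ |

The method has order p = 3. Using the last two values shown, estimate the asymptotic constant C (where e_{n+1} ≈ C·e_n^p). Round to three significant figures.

C ≈ e_5 / e_4^3
  = 8.894×10⁻¹⁹⁷ / (2.943×10⁻⁶⁶)^3
  = 8.894×10⁻¹⁹⁷ / 2.54901e-197 ≈ 3.4892

3.49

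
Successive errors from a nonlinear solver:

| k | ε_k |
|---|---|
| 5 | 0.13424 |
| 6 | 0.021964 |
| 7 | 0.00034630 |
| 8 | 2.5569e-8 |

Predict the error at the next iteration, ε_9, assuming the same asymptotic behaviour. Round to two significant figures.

First estimate the order: p ≈ ln(ε_8/ε_7) / ln(ε_7/ε_6) = ln(2.5569e-8/0.00034630)/ln(0.00034630/0.021964) = ln(7.38348e-05)/ln(0.0157667) ≈ 2.2925.
Then ε_9 ≈ ε_8·(ε_8/ε_7)^p = 2.5569e-8·(7.38348e-05)^2.2925 = 2.5569e-8·3.37278e-10 ≈ 8.624e-18.

8.6e-18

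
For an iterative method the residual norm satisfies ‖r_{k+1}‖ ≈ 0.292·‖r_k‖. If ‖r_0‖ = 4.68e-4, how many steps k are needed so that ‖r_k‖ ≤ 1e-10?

13

After k steps, ‖r_k‖ ≈ 4.68e-4·0.292^k.
Need 0.292^k ≤ 1e-10/4.68e-4 = 2.13675e-07.
k ≥ ln(2.13675e-07)/ln(0.292) = -15.3588/-1.23100 = 12.477.
Smallest integer k = 13.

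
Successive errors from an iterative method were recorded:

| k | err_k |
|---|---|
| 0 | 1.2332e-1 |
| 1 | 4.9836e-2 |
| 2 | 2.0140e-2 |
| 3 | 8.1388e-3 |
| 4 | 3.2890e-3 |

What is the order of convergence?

Consecutive ratios: err_4/err_3 = 3.2890e-3/8.1388e-3 = 0.404114, err_3/err_2 = 8.1388e-3/2.0140e-2 = 0.404111.
p ≈ ln(0.404114)/ln(0.404111) = -0.9061/-0.9061 ≈ 1.00.
So the convergence is linear (order 1).

1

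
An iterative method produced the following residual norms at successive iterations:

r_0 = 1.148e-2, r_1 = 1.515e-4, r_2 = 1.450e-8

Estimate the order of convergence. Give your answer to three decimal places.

p ≈ ln(r_2/r_1) / ln(r_1/r_0)
  = ln(1.450e-8/1.515e-4) / ln(1.515e-4/1.148e-2)
  = ln(9.57096e-05) / ln(0.0131969)
  = -9.254192 / -4.327773 ≈ 2.138327

2.138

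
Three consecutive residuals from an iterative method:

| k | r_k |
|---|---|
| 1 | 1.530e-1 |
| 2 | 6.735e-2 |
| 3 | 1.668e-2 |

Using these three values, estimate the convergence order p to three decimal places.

p ≈ ln(r_3/r_2) / ln(r_2/r_1)
  = ln(1.668e-2/6.735e-2) / ln(6.735e-2/1.530e-1)
  = ln(0.247661) / ln(0.440196)
  = -1.395694 / -0.820535 ≈ 1.700956

1.701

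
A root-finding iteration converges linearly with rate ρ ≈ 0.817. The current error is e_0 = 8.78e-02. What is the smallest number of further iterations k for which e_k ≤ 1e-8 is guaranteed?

After k steps, e_k ≈ 8.78e-02·0.817^k.
Need 0.817^k ≤ 1e-8/8.78e-02 = 1.13895e-07.
k ≥ ln(1.13895e-07)/ln(0.817) = -15.9880/-0.20212 = 79.102.
Smallest integer k = 80.

80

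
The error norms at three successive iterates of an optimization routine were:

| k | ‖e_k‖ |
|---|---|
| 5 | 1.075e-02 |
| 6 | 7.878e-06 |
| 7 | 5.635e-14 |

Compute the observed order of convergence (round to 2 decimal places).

p ≈ ln(‖e_7‖/‖e_6‖) / ln(‖e_6‖/‖e_5‖)
  = ln(5.635e-14/7.878e-06) / ln(7.878e-06/1.075e-02)
  = ln(7.15283e-09) / ln(0.000732837)
  = -18.75576 / -7.21859 ≈ 2.59826

2.60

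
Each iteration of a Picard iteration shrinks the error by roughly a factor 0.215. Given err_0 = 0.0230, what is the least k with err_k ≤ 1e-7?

After k steps, err_k ≈ 0.0230·0.215^k.
Need 0.215^k ≤ 1e-7/0.0230 = 4.34783e-06.
k ≥ ln(4.34783e-06)/ln(0.215) = -12.3458/-1.53712 = 8.032.
Smallest integer k = 9.

9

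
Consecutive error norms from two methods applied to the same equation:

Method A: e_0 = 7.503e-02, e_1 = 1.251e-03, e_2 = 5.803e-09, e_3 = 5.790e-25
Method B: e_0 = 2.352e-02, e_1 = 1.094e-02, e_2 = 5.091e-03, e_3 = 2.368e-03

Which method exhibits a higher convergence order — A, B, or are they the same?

A

Method A: p ≈ ln(5.790e-25/5.803e-09)/ln(5.803e-09/1.251e-03) ≈ 3.00.
Method B: p ≈ ln(2.368e-03/5.091e-03)/ln(5.091e-03/1.094e-02) ≈ 1.00.
Method A has the higher order (≈3.0 vs ≈1.0).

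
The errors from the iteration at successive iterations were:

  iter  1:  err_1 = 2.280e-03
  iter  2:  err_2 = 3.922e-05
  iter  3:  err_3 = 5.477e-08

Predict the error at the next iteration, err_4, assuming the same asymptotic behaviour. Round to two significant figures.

1.3e-12

First estimate the order: p ≈ ln(err_3/err_2) / ln(err_2/err_1) = ln(5.477e-08/3.922e-05)/ln(3.922e-05/2.280e-03) = ln(0.00139648)/ln(0.0172018) ≈ 1.6181.
Then err_4 ≈ err_3·(err_3/err_2)^p = 5.477e-08·(0.00139648)^1.6181 = 5.477e-08·2.40094e-05 ≈ 1.315e-12.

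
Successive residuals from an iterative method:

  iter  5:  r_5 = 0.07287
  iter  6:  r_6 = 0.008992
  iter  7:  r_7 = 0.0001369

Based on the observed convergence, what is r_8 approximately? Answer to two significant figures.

First estimate the order: p ≈ ln(r_7/r_6) / ln(r_6/r_5) = ln(0.0001369/0.008992)/ln(0.008992/0.07287) = ln(0.0152246)/ln(0.123398) ≈ 2.0001.
Then r_8 ≈ r_7·(r_7/r_6)^p = 0.0001369·(0.0152246)^2.0001 = 0.0001369·0.000231691 ≈ 3.172e-08.

3.2e-8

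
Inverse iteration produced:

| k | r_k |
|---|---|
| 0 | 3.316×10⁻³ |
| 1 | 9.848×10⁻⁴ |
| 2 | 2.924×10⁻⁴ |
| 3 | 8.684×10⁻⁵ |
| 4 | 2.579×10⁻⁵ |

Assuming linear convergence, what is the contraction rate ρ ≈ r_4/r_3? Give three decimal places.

0.297

ρ ≈ r_4/r_3 = 2.579×10⁻⁵/8.684×10⁻⁵ = 0.29698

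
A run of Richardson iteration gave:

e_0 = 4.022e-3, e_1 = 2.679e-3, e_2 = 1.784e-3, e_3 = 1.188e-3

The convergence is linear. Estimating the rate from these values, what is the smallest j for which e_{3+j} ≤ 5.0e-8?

25

Rate ρ ≈ e_3/e_2 = 1.188e-3/1.784e-3 = 0.6659.
After j more steps, e_{3+j} ≈ 1.188e-3·ρ^j; need ρ^j ≤ 5.0e-8/1.188e-3 = 4.20875e-05.
j ≥ ln(4.20875e-05)/ln(0.6659) = -10.0758/-0.40662 = 24.779.
So 25 more iterations are needed.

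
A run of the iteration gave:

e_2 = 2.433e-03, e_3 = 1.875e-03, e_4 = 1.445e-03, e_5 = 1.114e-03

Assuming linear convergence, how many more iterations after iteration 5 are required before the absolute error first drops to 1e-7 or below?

Rate ρ ≈ e_5/e_4 = 1.114e-03/1.445e-03 = 0.7709.
After j more steps, e_{5+j} ≈ 1.114e-03·ρ^j; need ρ^j ≤ 1e-7/1.114e-03 = 8.97666e-05.
j ≥ ln(8.97666e-05)/ln(0.7709) = -9.3183/-0.26020 = 35.812.
So 36 more iterations are needed.

36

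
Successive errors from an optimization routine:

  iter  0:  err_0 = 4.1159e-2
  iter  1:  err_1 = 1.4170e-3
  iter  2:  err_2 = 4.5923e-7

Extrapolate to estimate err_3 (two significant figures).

First estimate the order: p ≈ ln(err_2/err_1) / ln(err_1/err_0) = ln(4.5923e-7/1.4170e-3)/ln(1.4170e-3/4.1159e-2) = ln(0.000324086)/ln(0.0344275) ≈ 2.3849.
Then err_3 ≈ err_2·(err_2/err_1)^p = 4.5923e-7·(0.000324086)^2.3849 = 4.5923e-7·4.76731e-09 ≈ 2.189e-15.

2.2e-15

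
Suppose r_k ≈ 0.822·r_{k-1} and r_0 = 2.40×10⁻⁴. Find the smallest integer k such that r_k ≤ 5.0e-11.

79

After k steps, r_k ≈ 2.40×10⁻⁴·0.822^k.
Need 0.822^k ≤ 5.0e-11/2.40×10⁻⁴ = 2.08333e-07.
k ≥ ln(2.08333e-07)/ln(0.822) = -15.3841/-0.19601 = 78.486.
Smallest integer k = 79.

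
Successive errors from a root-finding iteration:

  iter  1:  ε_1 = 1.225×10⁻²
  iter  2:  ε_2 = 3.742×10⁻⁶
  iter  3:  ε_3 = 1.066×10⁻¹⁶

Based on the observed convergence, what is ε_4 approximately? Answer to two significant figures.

First estimate the order: p ≈ ln(ε_3/ε_2) / ln(ε_2/ε_1) = ln(1.066×10⁻¹⁶/3.742×10⁻⁶)/ln(3.742×10⁻⁶/1.225×10⁻²) = ln(2.84874e-11)/ln(0.000305469) ≈ 3.0001.
Then ε_4 ≈ ε_3·(ε_3/ε_2)^p = 1.066×10⁻¹⁶·(2.84874e-11)^3.0001 = 1.066×10⁻¹⁶·2.30624e-32 ≈ 2.458e-48.

2.5e-48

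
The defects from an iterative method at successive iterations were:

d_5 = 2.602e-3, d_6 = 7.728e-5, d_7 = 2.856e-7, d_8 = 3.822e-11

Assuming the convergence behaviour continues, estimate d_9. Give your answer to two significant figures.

First estimate the order: p ≈ ln(d_8/d_7) / ln(d_7/d_6) = ln(3.822e-11/2.856e-7)/ln(2.856e-7/7.728e-5) = ln(0.000133824)/ln(0.00369565) ≈ 1.5925.
Then d_9 ≈ d_8·(d_8/d_7)^p = 3.822e-11·(0.000133824)^1.5925 = 3.822e-11·6.78431e-07 ≈ 2.593e-17.

2.6e-17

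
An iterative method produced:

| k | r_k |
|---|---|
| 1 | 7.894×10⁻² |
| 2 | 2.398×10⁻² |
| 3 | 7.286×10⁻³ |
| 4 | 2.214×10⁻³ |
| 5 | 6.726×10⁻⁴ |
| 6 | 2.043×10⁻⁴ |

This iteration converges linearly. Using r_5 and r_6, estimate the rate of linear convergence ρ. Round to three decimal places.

ρ ≈ r_6/r_5 = 2.043×10⁻⁴/6.726×10⁻⁴ = 0.30375

0.304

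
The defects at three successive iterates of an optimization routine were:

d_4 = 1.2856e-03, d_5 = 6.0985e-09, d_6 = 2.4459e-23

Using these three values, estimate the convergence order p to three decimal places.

p ≈ ln(d_6/d_5) / ln(d_5/d_4)
  = ln(2.4459e-23/6.0985e-09) / ln(6.0985e-09/1.2856e-03)
  = ln(4.01066e-15) / ln(4.7437e-06)
  = -33.149821 / -12.258693 ≈ 2.704189

2.704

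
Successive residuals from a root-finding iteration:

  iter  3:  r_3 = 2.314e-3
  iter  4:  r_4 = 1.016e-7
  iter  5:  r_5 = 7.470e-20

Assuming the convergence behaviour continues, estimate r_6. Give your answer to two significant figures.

First estimate the order: p ≈ ln(r_5/r_4) / ln(r_4/r_3) = ln(7.470e-20/1.016e-7)/ln(1.016e-7/2.314e-3) = ln(7.35236e-13)/ln(4.39067e-05) ≈ 2.7845.
Then r_6 ≈ r_5·(r_5/r_4)^p = 7.470e-20·(7.35236e-13)^2.7845 = 7.470e-20·1.63706e-34 ≈ 1.223e-53.

1.2e-53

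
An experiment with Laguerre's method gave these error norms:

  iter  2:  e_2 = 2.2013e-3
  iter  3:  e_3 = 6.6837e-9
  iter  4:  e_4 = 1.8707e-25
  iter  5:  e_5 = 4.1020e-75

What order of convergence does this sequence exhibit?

Consecutive ratios: e_5/e_4 = 4.1020e-75/1.8707e-25 = 2.19276e-50, e_4/e_3 = 1.8707e-25/6.6837e-9 = 2.7989e-17.
p ≈ ln(2.19276e-50)/ln(2.7989e-17) = -114.3441/-38.1147 ≈ 3.00.
So the convergence is cubic (order 3).

3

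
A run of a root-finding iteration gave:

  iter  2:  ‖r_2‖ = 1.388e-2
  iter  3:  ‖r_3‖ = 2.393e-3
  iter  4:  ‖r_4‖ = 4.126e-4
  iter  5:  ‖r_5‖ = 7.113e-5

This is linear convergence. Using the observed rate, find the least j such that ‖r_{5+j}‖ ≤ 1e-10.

8

Rate ρ ≈ ‖r_5‖/‖r_4‖ = 7.113e-5/4.126e-4 = 0.1724.
After j more steps, ‖r_{5+j}‖ ≈ 7.113e-5·ρ^j; need ρ^j ≤ 1e-10/7.113e-5 = 1.40588e-06.
j ≥ ln(1.40588e-06)/ln(0.1724) = -13.4748/-1.75794 = 7.665.
So 8 more iterations are needed.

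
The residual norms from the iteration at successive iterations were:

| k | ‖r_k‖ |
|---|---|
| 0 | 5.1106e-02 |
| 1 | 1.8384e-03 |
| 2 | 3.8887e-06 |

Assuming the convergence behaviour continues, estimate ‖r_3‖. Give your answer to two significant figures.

4.3e-11

First estimate the order: p ≈ ln(‖r_2‖/‖r_1‖) / ln(‖r_1‖/‖r_0‖) = ln(3.8887e-06/1.8384e-03)/ln(1.8384e-03/5.1106e-02) = ln(0.00211526)/ln(0.0359723) ≈ 1.8522.
Then ‖r_3‖ ≈ ‖r_2‖·(‖r_2‖/‖r_1‖)^p = 3.8887e-06·(0.00211526)^1.8522 = 3.8887e-06·1.11183e-05 ≈ 4.324e-11.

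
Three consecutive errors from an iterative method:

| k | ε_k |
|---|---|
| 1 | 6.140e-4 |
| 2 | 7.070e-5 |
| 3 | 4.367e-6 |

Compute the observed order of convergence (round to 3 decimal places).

p ≈ ln(ε_3/ε_2) / ln(ε_2/ε_1)
  = ln(4.367e-6/7.070e-5) / ln(7.070e-5/6.140e-4)
  = ln(0.061768) / ln(0.115147)
  = -2.784370 / -2.161546 ≈ 1.288138

1.288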